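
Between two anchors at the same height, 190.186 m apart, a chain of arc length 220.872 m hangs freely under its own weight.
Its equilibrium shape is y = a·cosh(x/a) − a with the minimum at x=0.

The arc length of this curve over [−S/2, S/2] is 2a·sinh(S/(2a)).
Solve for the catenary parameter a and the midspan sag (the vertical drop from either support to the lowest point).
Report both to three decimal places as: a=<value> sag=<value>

a=98.905 sag=49.346

seed: a₀ = √(S³/(24(L−S))) = √(190.186³/(24·30.686)) = 96.647818
iter 1: u=0.983913  f(a)=+1.520e+00  f'(a)=-6.986e-01  a ← 96.647818 − (+1.520e+00/-6.986e-01) = 98.823506
iter 2: u=0.962251  f(a)=+5.284e-02  f'(a)=-6.508e-01  a ← 98.823506 − (+5.284e-02/-6.508e-01) = 98.904698
iter 3: u=0.961461  f(a)=+6.896e-05  f'(a)=-6.491e-01  a ← 98.904698 − (+6.896e-05/-6.491e-01) = 98.904804
iter 4: u=0.961460  f(a)=+1.178e-10  f'(a)=-6.491e-01  a ← 98.904804 − (+1.178e-10/-6.491e-01) = 98.904804
iter 5: u=0.961460  f(a)=-2.842e-14  f'(a)=-6.491e-01  a ← 98.904804 − (-2.842e-14/-6.491e-01) = 98.904804
converged: |Δa| < 1e-12 after 5 iterations
sag = a·(cosh(S/(2a)) − 1) = 98.904804·(cosh(0.961460) − 1) = 49.345897
T_max/T_min = cosh(S/(2a)) = 1.498923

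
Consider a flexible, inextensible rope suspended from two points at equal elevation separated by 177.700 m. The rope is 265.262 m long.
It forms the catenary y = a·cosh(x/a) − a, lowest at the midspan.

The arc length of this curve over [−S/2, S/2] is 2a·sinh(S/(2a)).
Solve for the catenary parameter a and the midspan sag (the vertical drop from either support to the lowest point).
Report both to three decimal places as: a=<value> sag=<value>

seed: a₀ = √(S³/(24(L−S))) = √(177.700³/(24·87.562)) = 51.673477
iter 1: u=1.719451  f(a)=+1.389e+01  f'(a)=-4.503e+00  a ← 51.673477 − (+1.389e+01/-4.503e+00) = 54.758991
iter 2: u=1.622565  f(a)=+1.342e+00  f'(a)=-3.672e+00  a ← 54.758991 − (+1.342e+00/-3.672e+00) = 55.124412
iter 3: u=1.611809  f(a)=+1.546e-02  f'(a)=-3.587e+00  a ← 55.124412 − (+1.546e-02/-3.587e+00) = 55.128723
iter 4: u=1.611683  f(a)=+2.107e-06  f'(a)=-3.586e+00  a ← 55.128723 − (+2.107e-06/-3.586e+00) = 55.128724
iter 5: u=1.611683  f(a)=+1.137e-13  f'(a)=-3.586e+00  a ← 55.128724 − (+1.137e-13/-3.586e+00) = 55.128724
converged: |Δa| < 1e-12 after 5 iterations
sag = a·(cosh(S/(2a)) − 1) = 55.128724·(cosh(1.611683) − 1) = 88.503300
T_max/T_min = cosh(S/(2a)) = 2.605394

a=55.129 sag=88.503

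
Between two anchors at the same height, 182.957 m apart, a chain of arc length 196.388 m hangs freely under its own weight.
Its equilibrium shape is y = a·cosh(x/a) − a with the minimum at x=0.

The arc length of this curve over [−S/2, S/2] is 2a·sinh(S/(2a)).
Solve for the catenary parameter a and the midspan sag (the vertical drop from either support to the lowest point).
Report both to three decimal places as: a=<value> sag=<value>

a=139.329 sag=31.125

seed: a₀ = √(S³/(24(L−S))) = √(182.957³/(24·13.431)) = 137.836346
iter 1: u=0.663675  f(a)=+2.989e-01  f'(a)=-2.036e-01  a ← 137.836346 − (+2.989e-01/-2.036e-01) = 139.304469
iter 2: u=0.656680  f(a)=+4.843e-03  f'(a)=-1.971e-01  a ← 139.304469 − (+4.843e-03/-1.971e-01) = 139.329046
iter 3: u=0.656564  f(a)=+1.318e-06  f'(a)=-1.969e-01  a ← 139.329046 − (+1.318e-06/-1.969e-01) = 139.329052
iter 4: u=0.656564  f(a)=+8.527e-14  f'(a)=-1.969e-01  a ← 139.329052 − (+8.527e-14/-1.969e-01) = 139.329052
converged: |Δa| < 1e-12 after 4 iterations
sag = a·(cosh(S/(2a)) − 1) = 139.329052·(cosh(0.656564) − 1) = 31.125183
T_max/T_min = cosh(S/(2a)) = 1.223393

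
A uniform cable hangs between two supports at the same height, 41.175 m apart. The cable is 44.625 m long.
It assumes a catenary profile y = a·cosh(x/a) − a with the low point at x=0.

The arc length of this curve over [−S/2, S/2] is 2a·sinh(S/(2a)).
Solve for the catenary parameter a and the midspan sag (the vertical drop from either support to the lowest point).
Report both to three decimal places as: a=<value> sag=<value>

seed: a₀ = √(S³/(24(L−S))) = √(41.175³/(24·3.450)) = 29.035897
iter 1: u=0.709036  f(a)=+8.777e-02  f'(a)=-2.498e-01  a ← 29.035897 − (+8.777e-02/-2.498e-01) = 29.387244
iter 2: u=0.700559  f(a)=+1.618e-03  f'(a)=-2.407e-01  a ← 29.387244 − (+1.618e-03/-2.407e-01) = 29.393969
iter 3: u=0.700399  f(a)=+5.733e-07  f'(a)=-2.405e-01  a ← 29.393969 − (+5.733e-07/-2.405e-01) = 29.393972
iter 4: u=0.700399  f(a)=+7.105e-14  f'(a)=-2.405e-01  a ← 29.393972 − (+7.105e-14/-2.405e-01) = 29.393972
converged: |Δa| < 1e-12 after 4 iterations
sag = a·(cosh(S/(2a)) − 1) = 29.393972·(cosh(0.700399) − 1) = 7.509324
T_max/T_min = cosh(S/(2a)) = 1.255472

a=29.394 sag=7.509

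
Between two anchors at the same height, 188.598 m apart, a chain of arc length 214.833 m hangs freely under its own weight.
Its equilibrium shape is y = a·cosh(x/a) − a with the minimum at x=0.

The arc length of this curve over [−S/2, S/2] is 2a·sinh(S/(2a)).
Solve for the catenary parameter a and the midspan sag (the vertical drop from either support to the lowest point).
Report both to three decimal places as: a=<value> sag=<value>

a=105.307 sag=45.119

seed: a₀ = √(S³/(24(L−S))) = √(188.598³/(24·26.235)) = 103.218958
iter 1: u=0.913582  f(a)=+1.117e+00  f'(a)=-5.520e-01  a ← 103.218958 − (+1.117e+00/-5.520e-01) = 105.242040
iter 2: u=0.896020  f(a)=+3.368e-02  f'(a)=-5.192e-01  a ← 105.242040 − (+3.368e-02/-5.192e-01) = 105.306909
iter 3: u=0.895468  f(a)=+3.274e-05  f'(a)=-5.182e-01  a ← 105.306909 − (+3.274e-05/-5.182e-01) = 105.306972
iter 4: u=0.895468  f(a)=+3.101e-11  f'(a)=-5.182e-01  a ← 105.306972 − (+3.101e-11/-5.182e-01) = 105.306972
converged: |Δa| < 1e-12 after 4 iterations
sag = a·(cosh(S/(2a)) − 1) = 105.306972·(cosh(0.895468) − 1) = 45.118634
T_max/T_min = cosh(S/(2a)) = 1.428449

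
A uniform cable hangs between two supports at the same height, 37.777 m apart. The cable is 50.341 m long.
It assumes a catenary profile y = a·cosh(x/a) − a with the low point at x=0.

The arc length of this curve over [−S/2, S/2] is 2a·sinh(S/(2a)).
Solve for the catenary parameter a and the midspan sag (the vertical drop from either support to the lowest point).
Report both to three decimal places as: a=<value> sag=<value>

seed: a₀ = √(S³/(24(L−S))) = √(37.777³/(24·12.564)) = 13.371238
iter 1: u=1.412622  f(a)=+1.315e+00  f'(a)=-2.282e+00  a ← 13.371238 − (+1.315e+00/-2.282e+00) = 13.947405
iter 2: u=1.354266  f(a)=+8.976e-02  f'(a)=-1.980e+00  a ← 13.947405 − (+8.976e-02/-1.980e+00) = 13.992735
iter 3: u=1.349879  f(a)=+4.861e-04  f'(a)=-1.959e+00  a ← 13.992735 − (+4.861e-04/-1.959e+00) = 13.992984
iter 4: u=1.349855  f(a)=+1.443e-08  f'(a)=-1.959e+00  a ← 13.992984 − (+1.443e-08/-1.959e+00) = 13.992984
iter 5: u=1.349855  f(a)=+0.000e+00  f'(a)=-1.959e+00  a ← 13.992984 − (+0.000e+00/-1.959e+00) = 13.992984
converged: |Δa| < 1e-12 after 5 iterations
sag = a·(cosh(S/(2a)) − 1) = 13.992984·(cosh(1.349855) − 1) = 14.805587
T_max/T_min = cosh(S/(2a)) = 2.058072

a=13.993 sag=14.806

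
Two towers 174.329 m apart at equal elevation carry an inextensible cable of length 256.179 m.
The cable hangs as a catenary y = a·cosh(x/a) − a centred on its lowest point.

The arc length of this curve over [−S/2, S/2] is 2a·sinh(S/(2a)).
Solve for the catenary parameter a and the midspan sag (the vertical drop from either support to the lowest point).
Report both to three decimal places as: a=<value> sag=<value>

a=55.255 sag=84.244

seed: a₀ = √(S³/(24(L−S))) = √(174.329³/(24·81.850)) = 51.932532
iter 1: u=1.678418  f(a)=+1.233e+01  f'(a)=-4.134e+00  a ← 51.932532 − (+1.233e+01/-4.134e+00) = 54.915677
iter 2: u=1.587243  f(a)=+1.143e+00  f'(a)=-3.401e+00  a ← 54.915677 − (+1.143e+00/-3.401e+00) = 55.251632
iter 3: u=1.577591  f(a)=+1.202e-02  f'(a)=-3.330e+00  a ← 55.251632 − (+1.202e-02/-3.330e+00) = 55.255240
iter 4: u=1.577488  f(a)=+1.360e-06  f'(a)=-3.329e+00  a ← 55.255240 − (+1.360e-06/-3.329e+00) = 55.255241
iter 5: u=1.577488  f(a)=+5.684e-14  f'(a)=-3.329e+00  a ← 55.255241 − (+5.684e-14/-3.329e+00) = 55.255241
converged: |Δa| < 1e-12 after 5 iterations
sag = a·(cosh(S/(2a)) − 1) = 55.255241·(cosh(1.577488) − 1) = 84.244084
T_max/T_min = cosh(S/(2a)) = 2.524635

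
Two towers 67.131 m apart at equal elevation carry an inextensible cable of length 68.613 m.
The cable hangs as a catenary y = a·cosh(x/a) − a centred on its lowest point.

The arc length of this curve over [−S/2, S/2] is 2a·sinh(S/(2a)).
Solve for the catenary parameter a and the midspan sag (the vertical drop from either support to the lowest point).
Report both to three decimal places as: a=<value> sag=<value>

a=92.530 sag=6.155

seed: a₀ = √(S³/(24(L−S))) = √(67.131³/(24·1.482)) = 92.226335
iter 1: u=0.363947  f(a)=+9.846e-03  f'(a)=-3.257e-02  a ← 92.226335 − (+9.846e-03/-3.257e-02) = 92.528678
iter 2: u=0.362758  f(a)=+4.863e-05  f'(a)=-3.225e-02  a ← 92.528678 − (+4.863e-05/-3.225e-02) = 92.530186
iter 3: u=0.362752  f(a)=+1.199e-09  f'(a)=-3.224e-02  a ← 92.530186 − (+1.199e-09/-3.224e-02) = 92.530186
iter 4: u=0.362752  f(a)=-1.421e-14  f'(a)=-3.224e-02  a ← 92.530186 − (-1.421e-14/-3.224e-02) = 92.530186
converged: |Δa| < 1e-12 after 4 iterations
sag = a·(cosh(S/(2a)) − 1) = 92.530186·(cosh(0.362752) − 1) = 6.155027
T_max/T_min = cosh(S/(2a)) = 1.066519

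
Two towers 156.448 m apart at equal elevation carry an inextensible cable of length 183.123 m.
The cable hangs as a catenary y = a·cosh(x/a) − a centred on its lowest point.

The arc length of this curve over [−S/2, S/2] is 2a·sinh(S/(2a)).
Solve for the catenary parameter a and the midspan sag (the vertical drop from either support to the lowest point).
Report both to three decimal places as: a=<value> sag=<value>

a=79.244 sag=41.847

seed: a₀ = √(S³/(24(L−S))) = √(156.448³/(24·26.675)) = 77.338757
iter 1: u=1.011446  f(a)=+1.398e+00  f'(a)=-7.630e-01  a ← 77.338757 − (+1.398e+00/-7.630e-01) = 79.171171
iter 2: u=0.988036  f(a)=+5.123e-02  f'(a)=-7.080e-01  a ← 79.171171 − (+5.123e-02/-7.080e-01) = 79.243533
iter 3: u=0.987134  f(a)=+7.459e-05  f'(a)=-7.060e-01  a ← 79.243533 − (+7.459e-05/-7.060e-01) = 79.243639
iter 4: u=0.987133  f(a)=+1.586e-10  f'(a)=-7.060e-01  a ← 79.243639 − (+1.586e-10/-7.060e-01) = 79.243639
iter 5: u=0.987133  f(a)=+5.684e-14  f'(a)=-7.060e-01  a ← 79.243639 − (+5.684e-14/-7.060e-01) = 79.243639
converged: |Δa| < 1e-12 after 5 iterations
sag = a·(cosh(S/(2a)) − 1) = 79.243639·(cosh(0.987133) − 1) = 41.847495
T_max/T_min = cosh(S/(2a)) = 1.528086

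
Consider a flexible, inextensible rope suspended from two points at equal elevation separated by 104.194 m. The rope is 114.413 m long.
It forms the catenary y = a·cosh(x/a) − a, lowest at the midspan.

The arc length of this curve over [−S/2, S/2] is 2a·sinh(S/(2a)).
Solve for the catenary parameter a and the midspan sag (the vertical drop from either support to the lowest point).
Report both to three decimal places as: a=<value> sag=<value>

a=68.890 sag=20.656

seed: a₀ = √(S³/(24(L−S))) = √(104.194³/(24·10.219)) = 67.913208
iter 1: u=0.767111  f(a)=+3.049e-01  f'(a)=-3.190e-01  a ← 67.913208 − (+3.049e-01/-3.190e-01) = 68.868988
iter 2: u=0.756465  f(a)=+6.556e-03  f'(a)=-3.054e-01  a ← 68.868988 − (+6.556e-03/-3.054e-01) = 68.890453
iter 3: u=0.756230  f(a)=+3.179e-06  f'(a)=-3.051e-01  a ← 68.890453 − (+3.179e-06/-3.051e-01) = 68.890464
iter 4: u=0.756229  f(a)=+7.248e-13  f'(a)=-3.051e-01  a ← 68.890464 − (+7.248e-13/-3.051e-01) = 68.890464
converged: |Δa| < 1e-12 after 4 iterations
sag = a·(cosh(S/(2a)) − 1) = 68.890464·(cosh(0.756229) − 1) = 20.655500
T_max/T_min = cosh(S/(2a)) = 1.299831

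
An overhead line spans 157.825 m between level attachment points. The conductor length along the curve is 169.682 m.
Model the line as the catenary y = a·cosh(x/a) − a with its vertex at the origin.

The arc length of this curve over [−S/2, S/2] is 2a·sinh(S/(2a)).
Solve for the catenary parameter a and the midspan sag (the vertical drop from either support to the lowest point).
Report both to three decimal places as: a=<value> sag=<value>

seed: a₀ = √(S³/(24(L−S))) = √(157.825³/(24·11.857)) = 117.535935
iter 1: u=0.671390  f(a)=+2.701e-01  f'(a)=-2.110e-01  a ← 117.535935 − (+2.701e-01/-2.110e-01) = 118.816124
iter 2: u=0.664156  f(a)=+4.477e-03  f'(a)=-2.041e-01  a ← 118.816124 − (+4.477e-03/-2.041e-01) = 118.838062
iter 3: u=0.664034  f(a)=+1.276e-06  f'(a)=-2.039e-01  a ← 118.838062 − (+1.276e-06/-2.039e-01) = 118.838068
iter 4: u=0.664034  f(a)=+1.137e-13  f'(a)=-2.039e-01  a ← 118.838068 − (+1.137e-13/-2.039e-01) = 118.838068
converged: |Δa| < 1e-12 after 4 iterations
sag = a·(cosh(S/(2a)) − 1) = 118.838068·(cosh(0.664034) − 1) = 27.177279
T_max/T_min = cosh(S/(2a)) = 1.228692

a=118.838 sag=27.177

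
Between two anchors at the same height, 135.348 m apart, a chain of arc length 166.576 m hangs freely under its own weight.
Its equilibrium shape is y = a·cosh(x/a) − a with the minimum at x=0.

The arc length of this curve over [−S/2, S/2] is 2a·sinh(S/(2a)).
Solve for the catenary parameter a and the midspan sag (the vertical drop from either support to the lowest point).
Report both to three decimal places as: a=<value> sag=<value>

seed: a₀ = √(S³/(24(L−S))) = √(135.348³/(24·31.228)) = 57.517508
iter 1: u=1.176581  f(a)=+2.234e+00  f'(a)=-1.244e+00  a ← 57.517508 − (+2.234e+00/-1.244e+00) = 59.313723
iter 2: u=1.140950  f(a)=+1.089e-01  f'(a)=-1.125e+00  a ← 59.313723 − (+1.089e-01/-1.125e+00) = 59.410529
iter 3: u=1.139091  f(a)=+2.883e-04  f'(a)=-1.119e+00  a ← 59.410529 − (+2.883e-04/-1.119e+00) = 59.410786
iter 4: u=1.139086  f(a)=+2.032e-09  f'(a)=-1.119e+00  a ← 59.410786 − (+2.032e-09/-1.119e+00) = 59.410786
iter 5: u=1.139086  f(a)=+0.000e+00  f'(a)=-1.119e+00  a ← 59.410786 − (+0.000e+00/-1.119e+00) = 59.410786
converged: |Δa| < 1e-12 after 5 iterations
sag = a·(cosh(S/(2a)) − 1) = 59.410786·(cosh(1.139086) − 1) = 42.895286
T_max/T_min = cosh(S/(2a)) = 1.722012

a=59.411 sag=42.895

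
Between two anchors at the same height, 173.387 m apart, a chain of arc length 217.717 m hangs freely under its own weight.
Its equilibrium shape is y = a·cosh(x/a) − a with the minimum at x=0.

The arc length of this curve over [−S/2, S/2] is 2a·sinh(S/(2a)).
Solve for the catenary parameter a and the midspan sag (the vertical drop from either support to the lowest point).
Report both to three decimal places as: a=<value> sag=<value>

seed: a₀ = √(S³/(24(L−S))) = √(173.387³/(24·44.330)) = 69.995531
iter 1: u=1.238558  f(a)=+3.527e+00  f'(a)=-1.472e+00  a ← 69.995531 − (+3.527e+00/-1.472e+00) = 72.391758
iter 2: u=1.197560  f(a)=+1.892e-01  f'(a)=-1.318e+00  a ← 72.391758 − (+1.892e-01/-1.318e+00) = 72.535337
iter 3: u=1.195190  f(a)=+6.129e-04  f'(a)=-1.309e+00  a ← 72.535337 − (+6.129e-04/-1.309e+00) = 72.535805
iter 4: u=1.195182  f(a)=+6.476e-09  f'(a)=-1.309e+00  a ← 72.535805 − (+6.476e-09/-1.309e+00) = 72.535805
iter 5: u=1.195182  f(a)=-2.842e-14  f'(a)=-1.309e+00  a ← 72.535805 − (-2.842e-14/-1.309e+00) = 72.535805
converged: |Δa| < 1e-12 after 5 iterations
sag = a·(cosh(S/(2a)) − 1) = 72.535805·(cosh(1.195182) − 1) = 58.275571
T_max/T_min = cosh(S/(2a)) = 1.803404

a=72.536 sag=58.276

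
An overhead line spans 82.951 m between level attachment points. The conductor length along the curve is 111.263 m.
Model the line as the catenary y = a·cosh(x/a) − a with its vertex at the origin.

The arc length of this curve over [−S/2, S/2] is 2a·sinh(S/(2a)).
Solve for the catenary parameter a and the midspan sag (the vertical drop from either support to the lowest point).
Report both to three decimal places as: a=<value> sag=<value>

a=30.364 sag=33.015

seed: a₀ = √(S³/(24(L−S))) = √(82.951³/(24·28.312)) = 28.982880
iter 1: u=1.431034  f(a)=+3.044e+00  f'(a)=-2.384e+00  a ← 28.982880 − (+3.044e+00/-2.384e+00) = 30.259788
iter 2: u=1.370647  f(a)=+2.128e-01  f'(a)=-2.062e+00  a ← 30.259788 − (+2.128e-01/-2.062e+00) = 30.362986
iter 3: u=1.365989  f(a)=+1.212e-03  f'(a)=-2.038e+00  a ← 30.362986 − (+1.212e-03/-2.038e+00) = 30.363581
iter 4: u=1.365962  f(a)=+3.979e-08  f'(a)=-2.038e+00  a ← 30.363581 − (+3.979e-08/-2.038e+00) = 30.363581
iter 5: u=1.365962  f(a)=+0.000e+00  f'(a)=-2.038e+00  a ← 30.363581 − (+0.000e+00/-2.038e+00) = 30.363581
converged: |Δa| < 1e-12 after 5 iterations
sag = a·(cosh(S/(2a)) − 1) = 30.363581·(cosh(1.365962) − 1) = 33.014734
T_max/T_min = cosh(S/(2a)) = 2.087314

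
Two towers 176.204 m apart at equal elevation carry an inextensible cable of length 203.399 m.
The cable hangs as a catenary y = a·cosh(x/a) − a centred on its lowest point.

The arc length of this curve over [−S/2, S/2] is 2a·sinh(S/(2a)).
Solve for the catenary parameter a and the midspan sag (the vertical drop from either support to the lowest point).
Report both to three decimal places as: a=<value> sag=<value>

a=93.601 sag=44.616

seed: a₀ = √(S³/(24(L−S))) = √(176.204³/(24·27.195)) = 91.553192
iter 1: u=0.962304  f(a)=+1.287e+00  f'(a)=-6.509e-01  a ← 91.553192 − (+1.287e+00/-6.509e-01) = 93.530763
iter 2: u=0.941957  f(a)=+4.289e-02  f'(a)=-6.082e-01  a ← 93.530763 − (+4.289e-02/-6.082e-01) = 93.601281
iter 3: u=0.941248  f(a)=+5.125e-05  f'(a)=-6.068e-01  a ← 93.601281 − (+5.125e-05/-6.068e-01) = 93.601366
iter 4: u=0.941247  f(a)=+7.336e-11  f'(a)=-6.068e-01  a ← 93.601366 − (+7.336e-11/-6.068e-01) = 93.601366
iter 5: u=0.941247  f(a)=+0.000e+00  f'(a)=-6.068e-01  a ← 93.601366 − (+0.000e+00/-6.068e-01) = 93.601366
converged: |Δa| < 1e-12 after 5 iterations
sag = a·(cosh(S/(2a)) − 1) = 93.601366·(cosh(0.941247) − 1) = 44.615869
T_max/T_min = cosh(S/(2a)) = 1.476658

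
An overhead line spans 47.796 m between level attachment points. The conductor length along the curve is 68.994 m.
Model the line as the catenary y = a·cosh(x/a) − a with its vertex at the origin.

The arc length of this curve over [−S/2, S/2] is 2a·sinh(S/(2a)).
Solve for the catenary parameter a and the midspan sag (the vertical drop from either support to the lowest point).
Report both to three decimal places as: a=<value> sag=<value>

a=15.540 sag=22.296

seed: a₀ = √(S³/(24(L−S))) = √(47.796³/(24·21.198)) = 14.649887
iter 1: u=1.631275  f(a)=+3.006e+00  f'(a)=-3.741e+00  a ← 14.649887 − (+3.006e+00/-3.741e+00) = 15.453406
iter 2: u=1.546455  f(a)=+2.650e-01  f'(a)=-3.108e+00  a ← 15.453406 − (+2.650e-01/-3.108e+00) = 15.538681
iter 3: u=1.537968  f(a)=+2.500e-03  f'(a)=-3.050e+00  a ← 15.538681 − (+2.500e-03/-3.050e+00) = 15.539501
iter 4: u=1.537887  f(a)=+2.272e-07  f'(a)=-3.049e+00  a ← 15.539501 − (+2.272e-07/-3.049e+00) = 15.539501
iter 5: u=1.537887  f(a)=+0.000e+00  f'(a)=-3.049e+00  a ← 15.539501 − (+0.000e+00/-3.049e+00) = 15.539501
converged: |Δa| < 1e-12 after 5 iterations
sag = a·(cosh(S/(2a)) − 1) = 15.539501·(cosh(1.537887) − 1) = 22.295920
T_max/T_min = cosh(S/(2a)) = 2.434790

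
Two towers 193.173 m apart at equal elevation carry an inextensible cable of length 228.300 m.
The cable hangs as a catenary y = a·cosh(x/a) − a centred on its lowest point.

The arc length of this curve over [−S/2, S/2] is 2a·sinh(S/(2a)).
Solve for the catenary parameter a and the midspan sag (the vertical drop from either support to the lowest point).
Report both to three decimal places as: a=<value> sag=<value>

a=94.892 sag=53.549

seed: a₀ = √(S³/(24(L−S))) = √(193.173³/(24·35.127)) = 92.468430
iter 1: u=1.044535  f(a)=+1.967e+00  f'(a)=-8.460e-01  a ← 92.468430 − (+1.967e+00/-8.460e-01) = 94.793400
iter 2: u=1.018916  f(a)=+7.662e-02  f'(a)=-7.812e-01  a ← 94.793400 − (+7.662e-02/-7.812e-01) = 94.891481
iter 3: u=1.017863  f(a)=+1.267e-04  f'(a)=-7.786e-01  a ← 94.891481 − (+1.267e-04/-7.786e-01) = 94.891644
iter 4: u=1.017861  f(a)=+3.480e-10  f'(a)=-7.786e-01  a ← 94.891644 − (+3.480e-10/-7.786e-01) = 94.891644
iter 5: u=1.017861  f(a)=+0.000e+00  f'(a)=-7.786e-01  a ← 94.891644 − (+0.000e+00/-7.786e-01) = 94.891644
converged: |Δa| < 1e-12 after 5 iterations
sag = a·(cosh(S/(2a)) − 1) = 94.891644·(cosh(1.017861) − 1) = 53.549073
T_max/T_min = cosh(S/(2a)) = 1.564318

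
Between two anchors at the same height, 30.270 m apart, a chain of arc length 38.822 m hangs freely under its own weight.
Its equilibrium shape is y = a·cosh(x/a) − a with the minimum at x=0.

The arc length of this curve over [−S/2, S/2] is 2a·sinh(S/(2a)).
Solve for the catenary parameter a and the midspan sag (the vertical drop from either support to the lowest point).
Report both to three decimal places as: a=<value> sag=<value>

seed: a₀ = √(S³/(24(L−S))) = √(30.270³/(24·8.552)) = 11.624631
iter 1: u=1.301977  f(a)=+7.548e-01  f'(a)=-1.736e+00  a ← 11.624631 − (+7.548e-01/-1.736e+00) = 12.059333
iter 2: u=1.255045  f(a)=+4.440e-02  f'(a)=-1.538e+00  a ← 12.059333 − (+4.440e-02/-1.538e+00) = 12.088213
iter 3: u=1.252046  f(a)=+1.749e-04  f'(a)=-1.525e+00  a ← 12.088213 − (+1.749e-04/-1.525e+00) = 12.088328
iter 4: u=1.252034  f(a)=+2.739e-09  f'(a)=-1.525e+00  a ← 12.088328 − (+2.739e-09/-1.525e+00) = 12.088328
iter 5: u=1.252034  f(a)=+7.105e-15  f'(a)=-1.525e+00  a ← 12.088328 − (+7.105e-15/-1.525e+00) = 12.088328
converged: |Δa| < 1e-12 after 5 iterations
sag = a·(cosh(S/(2a)) − 1) = 12.088328·(cosh(1.252034) − 1) = 10.778998
T_max/T_min = cosh(S/(2a)) = 1.891686

a=12.088 sag=10.779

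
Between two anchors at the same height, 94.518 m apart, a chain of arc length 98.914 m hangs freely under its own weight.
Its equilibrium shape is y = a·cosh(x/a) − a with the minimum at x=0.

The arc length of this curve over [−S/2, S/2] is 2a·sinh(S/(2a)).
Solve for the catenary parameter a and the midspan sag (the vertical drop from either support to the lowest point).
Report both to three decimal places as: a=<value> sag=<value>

a=90.079 sag=12.684

seed: a₀ = √(S³/(24(L−S))) = √(94.518³/(24·4.396)) = 89.461736
iter 1: u=0.528259  f(a)=+6.175e-02  f'(a)=-1.010e-01  a ← 89.461736 − (+6.175e-02/-1.010e-01) = 90.072801
iter 2: u=0.524676  f(a)=+6.384e-04  f'(a)=-9.897e-02  a ← 90.072801 − (+6.384e-04/-9.897e-02) = 90.079252
iter 3: u=0.524638  f(a)=+6.981e-08  f'(a)=-9.895e-02  a ← 90.079252 − (+6.981e-08/-9.895e-02) = 90.079252
iter 4: u=0.524638  f(a)=+0.000e+00  f'(a)=-9.895e-02  a ← 90.079252 − (+0.000e+00/-9.895e-02) = 90.079252
converged: |Δa| < 1e-12 after 4 iterations
sag = a·(cosh(S/(2a)) − 1) = 90.079252·(cosh(0.524638) − 1) = 12.683905
T_max/T_min = cosh(S/(2a)) = 1.140808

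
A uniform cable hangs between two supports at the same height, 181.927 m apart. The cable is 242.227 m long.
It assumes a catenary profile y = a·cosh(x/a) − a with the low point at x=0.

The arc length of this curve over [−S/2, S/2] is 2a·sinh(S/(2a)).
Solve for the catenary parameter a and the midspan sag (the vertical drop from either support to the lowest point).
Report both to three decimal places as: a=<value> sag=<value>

a=67.493 sag=71.157

seed: a₀ = √(S³/(24(L−S))) = √(181.927³/(24·60.300)) = 64.503230
iter 1: u=1.410216  f(a)=+6.288e+00  f'(a)=-2.269e+00  a ← 64.503230 − (+6.288e+00/-2.269e+00) = 67.274551
iter 2: u=1.352123  f(a)=+4.279e-01  f'(a)=-1.970e+00  a ← 67.274551 − (+4.279e-01/-1.970e+00) = 67.491816
iter 3: u=1.347771  f(a)=+2.302e-03  f'(a)=-1.949e+00  a ← 67.491816 − (+2.302e-03/-1.949e+00) = 67.492997
iter 4: u=1.347747  f(a)=+6.742e-08  f'(a)=-1.948e+00  a ← 67.492997 − (+6.742e-08/-1.948e+00) = 67.492998
iter 5: u=1.347747  f(a)=+0.000e+00  f'(a)=-1.948e+00  a ← 67.492998 − (+0.000e+00/-1.948e+00) = 67.492998
converged: |Δa| < 1e-12 after 5 iterations
sag = a·(cosh(S/(2a)) − 1) = 67.492998·(cosh(1.347747) − 1) = 71.156866
T_max/T_min = cosh(S/(2a)) = 2.054285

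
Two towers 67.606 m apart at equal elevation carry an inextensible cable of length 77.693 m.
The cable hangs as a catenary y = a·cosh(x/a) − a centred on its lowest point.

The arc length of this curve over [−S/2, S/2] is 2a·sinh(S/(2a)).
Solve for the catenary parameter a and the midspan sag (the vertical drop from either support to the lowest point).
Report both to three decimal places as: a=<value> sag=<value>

a=36.500 sag=16.804

seed: a₀ = √(S³/(24(L−S))) = √(67.606³/(24·10.087)) = 35.726562
iter 1: u=0.946159  f(a)=+4.612e-01  f'(a)=-6.169e-01  a ← 35.726562 − (+4.612e-01/-6.169e-01) = 36.474281
iter 2: u=0.926763  f(a)=+1.488e-02  f'(a)=-5.777e-01  a ← 36.474281 − (+1.488e-02/-5.777e-01) = 36.500037
iter 3: u=0.926109  f(a)=+1.662e-05  f'(a)=-5.764e-01  a ← 36.500037 − (+1.662e-05/-5.764e-01) = 36.500065
iter 4: u=0.926108  f(a)=+2.080e-11  f'(a)=-5.764e-01  a ← 36.500065 − (+2.080e-11/-5.764e-01) = 36.500065
converged: |Δa| < 1e-12 after 4 iterations
sag = a·(cosh(S/(2a)) − 1) = 36.500065·(cosh(0.926108) − 1) = 16.803831
T_max/T_min = cosh(S/(2a)) = 1.460378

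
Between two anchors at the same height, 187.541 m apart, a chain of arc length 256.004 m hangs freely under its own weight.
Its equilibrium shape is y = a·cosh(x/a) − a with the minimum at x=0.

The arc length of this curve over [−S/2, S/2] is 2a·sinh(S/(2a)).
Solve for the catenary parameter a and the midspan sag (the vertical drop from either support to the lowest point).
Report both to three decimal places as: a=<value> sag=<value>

a=66.573 sag=77.706

seed: a₀ = √(S³/(24(L−S))) = √(187.541³/(24·68.463)) = 63.359356
iter 1: u=1.479979  f(a)=+7.901e+00  f'(a)=-2.673e+00  a ← 63.359356 − (+7.901e+00/-2.673e+00) = 66.315187
iter 2: u=1.414012  f(a)=+5.865e-01  f'(a)=-2.290e+00  a ← 66.315187 − (+5.865e-01/-2.290e+00) = 66.571363
iter 3: u=1.408571  f(a)=+3.805e-03  f'(a)=-2.260e+00  a ← 66.571363 − (+3.805e-03/-2.260e+00) = 66.573047
iter 4: u=1.408535  f(a)=+1.625e-07  f'(a)=-2.260e+00  a ← 66.573047 − (+1.625e-07/-2.260e+00) = 66.573047
iter 5: u=1.408535  f(a)=+5.684e-14  f'(a)=-2.260e+00  a ← 66.573047 − (+5.684e-14/-2.260e+00) = 66.573047
converged: |Δa| < 1e-12 after 5 iterations
sag = a·(cosh(S/(2a)) − 1) = 66.573047·(cosh(1.408535) − 1) = 77.706136
T_max/T_min = cosh(S/(2a)) = 2.167231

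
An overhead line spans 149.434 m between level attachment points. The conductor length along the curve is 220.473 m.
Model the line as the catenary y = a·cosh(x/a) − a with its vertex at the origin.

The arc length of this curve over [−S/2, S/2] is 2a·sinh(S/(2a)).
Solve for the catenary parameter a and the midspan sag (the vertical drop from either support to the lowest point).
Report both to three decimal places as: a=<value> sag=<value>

seed: a₀ = √(S³/(24(L−S))) = √(149.434³/(24·71.039)) = 44.240507
iter 1: u=1.688882  f(a)=+1.085e+01  f'(a)=-4.226e+00  a ← 44.240507 − (+1.085e+01/-4.226e+00) = 46.807363
iter 2: u=1.596266  f(a)=+1.016e+00  f'(a)=-3.468e+00  a ← 46.807363 − (+1.016e+00/-3.468e+00) = 47.100205
iter 3: u=1.586341  f(a)=+1.094e-02  f'(a)=-3.394e+00  a ← 47.100205 − (+1.094e-02/-3.394e+00) = 47.103427
iter 4: u=1.586233  f(a)=+1.298e-06  f'(a)=-3.393e+00  a ← 47.103427 − (+1.298e-06/-3.393e+00) = 47.103428
iter 5: u=1.586233  f(a)=+0.000e+00  f'(a)=-3.393e+00  a ← 47.103428 − (+0.000e+00/-3.393e+00) = 47.103428
converged: |Δa| < 1e-12 after 5 iterations
sag = a·(cosh(S/(2a)) − 1) = 47.103428·(cosh(1.586233) − 1) = 72.774923
T_max/T_min = cosh(S/(2a)) = 2.545003

a=47.103 sag=72.775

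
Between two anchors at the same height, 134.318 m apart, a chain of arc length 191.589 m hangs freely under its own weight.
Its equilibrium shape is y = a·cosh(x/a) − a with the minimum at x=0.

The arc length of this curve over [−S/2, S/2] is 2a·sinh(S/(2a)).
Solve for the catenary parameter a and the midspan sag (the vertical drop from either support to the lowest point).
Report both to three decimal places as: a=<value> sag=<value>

a=44.447 sag=61.156

seed: a₀ = √(S³/(24(L−S))) = √(134.318³/(24·57.271)) = 41.988303
iter 1: u=1.599469  f(a)=+7.788e+00  f'(a)=-3.493e+00  a ← 41.988303 − (+7.788e+00/-3.493e+00) = 44.218167
iter 2: u=1.518810  f(a)=+6.634e-01  f'(a)=-2.921e+00  a ← 44.218167 − (+6.634e-01/-2.921e+00) = 44.445308
iter 3: u=1.511048  f(a)=+5.805e-03  f'(a)=-2.870e+00  a ← 44.445308 − (+5.805e-03/-2.870e+00) = 44.447331
iter 4: u=1.510979  f(a)=+4.529e-07  f'(a)=-2.869e+00  a ← 44.447331 − (+4.529e-07/-2.869e+00) = 44.447331
iter 5: u=1.510979  f(a)=+2.842e-14  f'(a)=-2.869e+00  a ← 44.447331 − (+2.842e-14/-2.869e+00) = 44.447331
converged: |Δa| < 1e-12 after 5 iterations
sag = a·(cosh(S/(2a)) − 1) = 44.447331·(cosh(1.510979) − 1) = 61.156416
T_max/T_min = cosh(S/(2a)) = 2.375930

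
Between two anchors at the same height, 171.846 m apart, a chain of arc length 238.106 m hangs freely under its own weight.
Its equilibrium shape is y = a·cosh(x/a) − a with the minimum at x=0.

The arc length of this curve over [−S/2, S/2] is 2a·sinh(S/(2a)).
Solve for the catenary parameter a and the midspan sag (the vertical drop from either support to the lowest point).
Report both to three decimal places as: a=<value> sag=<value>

seed: a₀ = √(S³/(24(L−S))) = √(171.846³/(24·66.260)) = 56.490810
iter 1: u=1.521008  f(a)=+8.101e+00  f'(a)=-2.935e+00  a ← 56.490810 − (+8.101e+00/-2.935e+00) = 59.250427
iter 2: u=1.450167  f(a)=+6.314e-01  f'(a)=-2.494e+00  a ← 59.250427 − (+6.314e-01/-2.494e+00) = 59.503591
iter 3: u=1.443997  f(a)=+4.553e-03  f'(a)=-2.458e+00  a ← 59.503591 − (+4.553e-03/-2.458e+00) = 59.505443
iter 4: u=1.443952  f(a)=+2.405e-07  f'(a)=-2.458e+00  a ← 59.505443 − (+2.405e-07/-2.458e+00) = 59.505443
iter 5: u=1.443952  f(a)=+8.527e-14  f'(a)=-2.458e+00  a ← 59.505443 − (+8.527e-14/-2.458e+00) = 59.505443
converged: |Δa| < 1e-12 after 5 iterations
sag = a·(cosh(S/(2a)) − 1) = 59.505443·(cosh(1.443952) − 1) = 73.590442
T_max/T_min = cosh(S/(2a)) = 2.236701

a=59.505 sag=73.590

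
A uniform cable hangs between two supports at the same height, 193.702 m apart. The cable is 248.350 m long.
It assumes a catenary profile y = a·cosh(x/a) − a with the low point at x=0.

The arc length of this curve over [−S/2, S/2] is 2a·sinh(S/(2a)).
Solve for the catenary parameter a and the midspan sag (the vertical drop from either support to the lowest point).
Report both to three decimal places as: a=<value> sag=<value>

seed: a₀ = √(S³/(24(L−S))) = √(193.702³/(24·54.648)) = 74.440349
iter 1: u=1.301055  f(a)=+4.816e+00  f'(a)=-1.732e+00  a ← 74.440349 − (+4.816e+00/-1.732e+00) = 77.220575
iter 2: u=1.254212  f(a)=+2.830e-01  f'(a)=-1.534e+00  a ← 77.220575 − (+2.830e-01/-1.534e+00) = 77.405015
iter 3: u=1.251224  f(a)=+1.112e-03  f'(a)=-1.522e+00  a ← 77.405015 − (+1.112e-03/-1.522e+00) = 77.405746
iter 4: u=1.251212  f(a)=+1.731e-08  f'(a)=-1.522e+00  a ← 77.405746 − (+1.731e-08/-1.522e+00) = 77.405746
iter 5: u=1.251212  f(a)=-2.842e-14  f'(a)=-1.522e+00  a ← 77.405746 − (-2.842e-14/-1.522e+00) = 77.405746
converged: |Δa| < 1e-12 after 5 iterations
sag = a·(cosh(S/(2a)) − 1) = 77.405746·(cosh(1.251212) − 1) = 68.919509
T_max/T_min = cosh(S/(2a)) = 1.890367

a=77.406 sag=68.920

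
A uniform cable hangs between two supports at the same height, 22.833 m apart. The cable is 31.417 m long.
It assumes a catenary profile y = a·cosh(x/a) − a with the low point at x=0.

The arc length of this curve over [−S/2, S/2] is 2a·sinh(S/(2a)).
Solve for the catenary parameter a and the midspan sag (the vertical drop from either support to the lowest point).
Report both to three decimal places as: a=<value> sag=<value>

seed: a₀ = √(S³/(24(L−S))) = √(22.833³/(24·8.584)) = 7.601407
iter 1: u=1.501893  f(a)=+1.022e+00  f'(a)=-2.811e+00  a ← 7.601407 − (+1.022e+00/-2.811e+00) = 7.964935
iter 2: u=1.433345  f(a)=+7.787e-02  f'(a)=-2.397e+00  a ← 7.964935 − (+7.787e-02/-2.397e+00) = 7.997419
iter 3: u=1.427523  f(a)=+5.348e-04  f'(a)=-2.364e+00  a ← 7.997419 − (+5.348e-04/-2.364e+00) = 7.997645
iter 4: u=1.427483  f(a)=+2.560e-08  f'(a)=-2.364e+00  a ← 7.997645 − (+2.560e-08/-2.364e+00) = 7.997645
iter 5: u=1.427483  f(a)=+0.000e+00  f'(a)=-2.364e+00  a ← 7.997645 − (+0.000e+00/-2.364e+00) = 7.997645
converged: |Δa| < 1e-12 after 5 iterations
sag = a·(cosh(S/(2a)) − 1) = 7.997645·(cosh(1.427483) − 1) = 9.629587
T_max/T_min = cosh(S/(2a)) = 2.204053

a=7.998 sag=9.630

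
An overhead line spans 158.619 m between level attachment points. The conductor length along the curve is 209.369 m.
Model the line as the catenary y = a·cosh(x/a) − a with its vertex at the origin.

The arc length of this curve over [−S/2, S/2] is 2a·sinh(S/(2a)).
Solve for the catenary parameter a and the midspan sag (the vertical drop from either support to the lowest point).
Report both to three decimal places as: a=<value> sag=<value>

seed: a₀ = √(S³/(24(L−S))) = √(158.619³/(24·50.750)) = 57.241258
iter 1: u=1.385530  f(a)=+5.100e+00  f'(a)=-2.138e+00  a ← 57.241258 − (+5.100e+00/-2.138e+00) = 59.626868
iter 2: u=1.330097  f(a)=+3.362e-01  f'(a)=-1.864e+00  a ← 59.626868 − (+3.362e-01/-1.864e+00) = 59.807164
iter 3: u=1.326087  f(a)=+1.688e-03  f'(a)=-1.846e+00  a ← 59.807164 − (+1.688e-03/-1.846e+00) = 59.808079
iter 4: u=1.326067  f(a)=+4.306e-08  f'(a)=-1.846e+00  a ← 59.808079 − (+4.306e-08/-1.846e+00) = 59.808079
iter 5: u=1.326067  f(a)=+0.000e+00  f'(a)=-1.846e+00  a ← 59.808079 − (+0.000e+00/-1.846e+00) = 59.808079
converged: |Δa| < 1e-12 after 5 iterations
sag = a·(cosh(S/(2a)) − 1) = 59.808079·(cosh(1.326067) − 1) = 60.756637
T_max/T_min = cosh(S/(2a)) = 2.015860

a=59.808 sag=60.757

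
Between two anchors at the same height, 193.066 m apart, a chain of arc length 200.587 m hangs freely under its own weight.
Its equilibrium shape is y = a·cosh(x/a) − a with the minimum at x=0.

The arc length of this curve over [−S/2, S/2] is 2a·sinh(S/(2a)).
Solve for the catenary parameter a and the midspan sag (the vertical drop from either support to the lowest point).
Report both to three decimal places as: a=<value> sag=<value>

seed: a₀ = √(S³/(24(L−S))) = √(193.066³/(24·7.521)) = 199.671133
iter 1: u=0.483460  f(a)=+8.839e-02  f'(a)=-7.711e-02  a ← 199.671133 − (+8.839e-02/-7.711e-02) = 200.817377
iter 2: u=0.480700  f(a)=+7.669e-04  f'(a)=-7.578e-02  a ← 200.817377 − (+7.669e-04/-7.578e-02) = 200.827498
iter 3: u=0.480676  f(a)=+5.886e-08  f'(a)=-7.576e-02  a ← 200.827498 − (+5.886e-08/-7.576e-02) = 200.827499
iter 4: u=0.480676  f(a)=+0.000e+00  f'(a)=-7.576e-02  a ← 200.827499 − (+0.000e+00/-7.576e-02) = 200.827499
converged: |Δa| < 1e-12 after 4 iterations
sag = a·(cosh(S/(2a)) − 1) = 200.827499·(cosh(0.480676) − 1) = 23.650719
T_max/T_min = cosh(S/(2a)) = 1.117766

a=200.827 sag=23.651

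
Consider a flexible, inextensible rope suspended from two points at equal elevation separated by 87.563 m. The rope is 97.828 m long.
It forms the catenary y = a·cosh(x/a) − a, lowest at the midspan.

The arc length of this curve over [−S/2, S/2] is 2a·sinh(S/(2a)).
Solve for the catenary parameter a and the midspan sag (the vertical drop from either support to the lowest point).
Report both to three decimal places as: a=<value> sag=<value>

seed: a₀ = √(S³/(24(L−S))) = √(87.563³/(24·10.265)) = 52.203047
iter 1: u=0.838677  f(a)=+3.671e-01  f'(a)=-4.216e-01  a ← 52.203047 − (+3.671e-01/-4.216e-01) = 53.073734
iter 2: u=0.824918  f(a)=+9.386e-03  f'(a)=-4.003e-01  a ← 53.073734 − (+9.386e-03/-4.003e-01) = 53.097180
iter 3: u=0.824554  f(a)=+6.493e-06  f'(a)=-3.998e-01  a ← 53.097180 − (+6.493e-06/-3.998e-01) = 53.097196
iter 4: u=0.824554  f(a)=+3.112e-12  f'(a)=-3.998e-01  a ← 53.097196 − (+3.112e-12/-3.998e-01) = 53.097196
converged: |Δa| < 1e-12 after 4 iterations
sag = a·(cosh(S/(2a)) − 1) = 53.097196·(cosh(0.824554) − 1) = 19.096236
T_max/T_min = cosh(S/(2a)) = 1.359647

a=53.097 sag=19.096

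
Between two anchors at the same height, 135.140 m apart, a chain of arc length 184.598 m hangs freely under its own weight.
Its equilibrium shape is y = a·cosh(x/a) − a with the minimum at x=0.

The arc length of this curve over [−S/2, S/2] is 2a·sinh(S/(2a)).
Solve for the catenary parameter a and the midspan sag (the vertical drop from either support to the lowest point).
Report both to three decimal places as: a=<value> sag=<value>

seed: a₀ = √(S³/(24(L−S))) = √(135.140³/(24·49.458)) = 45.598649
iter 1: u=1.481842  f(a)=+5.723e+00  f'(a)=-2.685e+00  a ← 45.598649 − (+5.723e+00/-2.685e+00) = 47.730443
iter 2: u=1.415658  f(a)=+4.258e-01  f'(a)=-2.299e+00  a ← 47.730443 − (+4.258e-01/-2.299e+00) = 47.915686
iter 3: u=1.410185  f(a)=+2.776e-03  f'(a)=-2.269e+00  a ← 47.915686 − (+2.776e-03/-2.269e+00) = 47.916909
iter 4: u=1.410149  f(a)=+1.197e-07  f'(a)=-2.269e+00  a ← 47.916909 − (+1.197e-07/-2.269e+00) = 47.916909
iter 5: u=1.410149  f(a)=-2.842e-14  f'(a)=-2.269e+00  a ← 47.916909 − (-2.842e-14/-2.269e+00) = 47.916909
converged: |Δa| < 1e-12 after 5 iterations
sag = a·(cosh(S/(2a)) − 1) = 47.916909·(cosh(1.410149) − 1) = 56.078935
T_max/T_min = cosh(S/(2a)) = 2.170337

a=47.917 sag=56.079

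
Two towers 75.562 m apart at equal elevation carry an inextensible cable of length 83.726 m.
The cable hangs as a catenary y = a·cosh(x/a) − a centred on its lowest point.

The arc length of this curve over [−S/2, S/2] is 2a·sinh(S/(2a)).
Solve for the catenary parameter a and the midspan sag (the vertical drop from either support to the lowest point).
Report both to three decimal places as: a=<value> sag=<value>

seed: a₀ = √(S³/(24(L−S))) = √(75.562³/(24·8.164)) = 46.924326
iter 1: u=0.805147  f(a)=+2.687e-01  f'(a)=-3.711e-01  a ← 46.924326 − (+2.687e-01/-3.711e-01) = 47.648600
iter 2: u=0.792909  f(a)=+6.348e-03  f'(a)=-3.537e-01  a ← 47.648600 − (+6.348e-03/-3.537e-01) = 47.666549
iter 3: u=0.792610  f(a)=+3.733e-06  f'(a)=-3.533e-01  a ← 47.666549 − (+3.733e-06/-3.533e-01) = 47.666560
iter 4: u=0.792610  f(a)=+1.293e-12  f'(a)=-3.533e-01  a ← 47.666560 − (+1.293e-12/-3.533e-01) = 47.666560
converged: |Δa| < 1e-12 after 4 iterations
sag = a·(cosh(S/(2a)) − 1) = 47.666560·(cosh(0.792610) − 1) = 15.773268
T_max/T_min = cosh(S/(2a)) = 1.330908

a=47.667 sag=15.773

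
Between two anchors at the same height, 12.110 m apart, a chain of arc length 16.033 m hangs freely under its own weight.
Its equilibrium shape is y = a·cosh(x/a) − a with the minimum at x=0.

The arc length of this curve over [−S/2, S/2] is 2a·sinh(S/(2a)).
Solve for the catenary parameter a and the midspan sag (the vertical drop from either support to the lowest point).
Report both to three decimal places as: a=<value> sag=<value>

a=4.540 sag=4.673

seed: a₀ = √(S³/(24(L−S))) = √(12.110³/(24·3.923)) = 4.343116
iter 1: u=1.394160  f(a)=+3.994e-01  f'(a)=-2.183e+00  a ← 4.343116 − (+3.994e-01/-2.183e+00) = 4.526072
iter 2: u=1.337805  f(a)=+2.662e-02  f'(a)=-1.901e+00  a ← 4.526072 − (+2.662e-02/-1.901e+00) = 4.540078
iter 3: u=1.333677  f(a)=+1.370e-04  f'(a)=-1.881e+00  a ← 4.540078 − (+1.370e-04/-1.881e+00) = 4.540151
iter 4: u=1.333656  f(a)=+3.668e-09  f'(a)=-1.881e+00  a ← 4.540151 − (+3.668e-09/-1.881e+00) = 4.540151
iter 5: u=1.333656  f(a)=+0.000e+00  f'(a)=-1.881e+00  a ← 4.540151 − (+0.000e+00/-1.881e+00) = 4.540151
converged: |Δa| < 1e-12 after 5 iterations
sag = a·(cosh(S/(2a)) − 1) = 4.540151·(cosh(1.333656) − 1) = 4.672734
T_max/T_min = cosh(S/(2a)) = 2.029202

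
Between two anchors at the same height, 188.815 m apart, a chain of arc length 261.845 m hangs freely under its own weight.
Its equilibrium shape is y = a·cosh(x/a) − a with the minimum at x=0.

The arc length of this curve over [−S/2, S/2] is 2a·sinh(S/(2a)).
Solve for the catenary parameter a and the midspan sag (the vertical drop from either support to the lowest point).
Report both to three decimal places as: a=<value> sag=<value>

seed: a₀ = √(S³/(24(L−S))) = √(188.815³/(24·73.030)) = 61.972422
iter 1: u=1.523379  f(a)=+8.958e+00  f'(a)=-2.951e+00  a ← 61.972422 − (+8.958e+00/-2.951e+00) = 65.007730
iter 2: u=1.452250  f(a)=+7.002e-01  f'(a)=-2.506e+00  a ← 65.007730 − (+7.002e-01/-2.506e+00) = 65.287090
iter 3: u=1.446036  f(a)=+5.079e-03  f'(a)=-2.470e+00  a ← 65.287090 − (+5.079e-03/-2.470e+00) = 65.289146
iter 4: u=1.445991  f(a)=+2.716e-07  f'(a)=-2.470e+00  a ← 65.289146 − (+2.716e-07/-2.470e+00) = 65.289147
iter 5: u=1.445991  f(a)=+5.684e-14  f'(a)=-2.470e+00  a ← 65.289147 − (+5.684e-14/-2.470e+00) = 65.289147
converged: |Δa| < 1e-12 after 5 iterations
sag = a·(cosh(S/(2a)) − 1) = 65.289147·(cosh(1.445991) − 1) = 81.009772
T_max/T_min = cosh(S/(2a)) = 2.240785

a=65.289 sag=81.010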